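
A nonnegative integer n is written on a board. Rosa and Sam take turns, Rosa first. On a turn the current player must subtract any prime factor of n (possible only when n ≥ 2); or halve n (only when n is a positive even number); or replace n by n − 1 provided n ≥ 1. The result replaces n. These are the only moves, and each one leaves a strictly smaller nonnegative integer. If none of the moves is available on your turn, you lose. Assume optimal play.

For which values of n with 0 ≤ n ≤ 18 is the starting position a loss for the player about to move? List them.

Build the W/L table. Terminal = L. A non-terminal position is W if it has a move to some L; otherwise it is L.
n=0: no move → L
n=1: W (go to 0, an L position)
n=2: W (go to 0, an L position)
n=3: W (go to 0, an L position)
n=4: L (options 2(W), 3(W) are all W)
n=5: W (go to 0, an L position)
n=6: W (go to 4, an L position)
n=7: W (go to 0, an L position)
n=8: W (go to 4, an L position)
n=9: L (options 6(W), 8(W) are all W)
n=10: W (go to 9, an L position)
n=11: W (go to 0, an L position)
n=12: W (go to 9, an L position)
n=13: W (go to 0, an L position)
n=14: L (options 7(W), 12(W), 13(W) are all W)
n=15: W (go to 14, an L position)
n=16: W (go to 14, an L position)
n=17: W (go to 0, an L position)
n=18: W (go to 9, an L position)
The losing starting values of n are exactly the entries labelled L in this table (4 of them).

0, 4, 9, 14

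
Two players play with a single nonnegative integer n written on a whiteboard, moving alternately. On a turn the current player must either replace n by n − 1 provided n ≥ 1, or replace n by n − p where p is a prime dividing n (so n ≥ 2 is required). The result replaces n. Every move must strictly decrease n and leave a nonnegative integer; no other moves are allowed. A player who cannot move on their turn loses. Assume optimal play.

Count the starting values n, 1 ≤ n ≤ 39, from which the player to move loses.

Compute win/loss labels from the base case upward. A position with no move is L. Any other position is W if it can reach an L in one move, else L.
n=0: no move → L
n=1: →0(L), so W
n=2: →0(L), so W
n=3: →0(L), so W
n=4: →2(W), 3(W) — all W, so L
n=5: →0(L), so W
n=6: →4(L), so W
n=7: →0(L), so W
n=8: →6(W), 7(W) — all W, so L
n=9: →8(L), so W
n=10: →8(L), so W
n=11: →0(L), so W
n=12: →9(W), 10(W), 11(W) — all W, so L
n=13: →0(L), so W
n=14: →12(L), so W
n=15: →12(L), so W
n=16: →14(W), 15(W) — all W, so L
n=17: →0(L), so W
n=18: →16(L), so W
n=19: →0(L), so W
n=20: →15(W), 18(W), 19(W) — all W, so L
n=21: →20(L), so W
n=22: →20(L), so W
n=23: →0(L), so W
n=24: →21(W), 22(W), 23(W) — all W, so L
n=25: →20(L), so W
n=26: →24(L), so W
n=27: →24(L), so W
n=28: →21(W), 26(W), 27(W) — all W, so L
n=29: →0(L), so W
n=30: →28(L), so W
n=31: →0(L), so W
n=32: →30(W), 31(W) — all W, so L
n=33: →32(L), so W
n=34: →32(L), so W
n=35: →28(L), so W
n=36: →33(W), 34(W), 35(W) — all W, so L
n=37: →0(L), so W
n=38: →36(L), so W
n=39: →36(L), so W
L entries with 1 ≤ n ≤ 39 (n=0 is outside the asked range and is not counted): n = 4, 8, 12, 16, 20, 24, 28, 32, 36; that makes 9.

9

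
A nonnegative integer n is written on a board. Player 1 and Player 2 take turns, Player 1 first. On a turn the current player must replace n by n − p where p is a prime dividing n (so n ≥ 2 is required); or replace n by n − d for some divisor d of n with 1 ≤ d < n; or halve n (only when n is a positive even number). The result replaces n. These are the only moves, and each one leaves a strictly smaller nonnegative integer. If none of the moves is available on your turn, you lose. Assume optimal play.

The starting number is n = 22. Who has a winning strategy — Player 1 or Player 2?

Player 1 wins.

Use the standard recursion: the mover loses at a terminal position; elsewhere, the mover wins exactly when some move hands the opponent an L position.
n=0: no move → L
n=1: no move → L
n=2: →0(L), so W
n=3: →0(L), so W
n=4: →2(W), 3(W) — all W, so L
n=5: →0(L), so W
n=6: →4(L), so W
n=7: →0(L), so W
n=8: →4(L), so W
n=9: →6(W), 8(W) — all W, so L
n=10: →9(L), so W
n=11: →0(L), so W
n=12: →9(L), so W
n=13: →0(L), so W
n=14: →7(W), 12(W), 13(W) — all W, so L
n=15: →14(L), so W
n=16: →14(L), so W
n=17: →0(L), so W
n=18: →9(L), so W
n=19: →0(L), so W
n=20: →10(W), 15(W), 16(W), 18(W), 19(W) — all W, so L
n=21: →14(L), so W
n=22: →20(L), so W
From 22 Player 1 can move to 20, reaching an L position.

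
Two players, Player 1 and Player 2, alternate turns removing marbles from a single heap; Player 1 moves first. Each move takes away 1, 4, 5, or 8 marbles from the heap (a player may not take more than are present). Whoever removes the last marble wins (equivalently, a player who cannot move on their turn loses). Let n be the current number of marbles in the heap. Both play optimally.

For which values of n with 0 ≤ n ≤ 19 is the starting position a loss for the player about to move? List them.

0, 2, 9, 11, 18

Classify positions by backward induction: terminal positions (no move available) are L. From any other position, the mover wins iff some move reaches an L.
n=0: no move → L
n=1: W (go to 0, an L position)
n=2: L (sole option 1(W) is W)
n=3: W (go to 2, an L position)
n=4: W (go to 0, an L position)
n=5: W (go to 0, an L position)
n=6: W (go to 2, an L position)
n=7: W (go to 2, an L position)
n=8: W (go to 0, an L position)
n=9: L (options 8(W), 5(W), 4(W), 1(W) are all W)
n=10: W (go to 9, an L position)
n=11: L (options 10(W), 7(W), 6(W), 3(W) are all W)
n=12: W (go to 11, an L position)
n=13: W (go to 9, an L position)
n=14: W (go to 9, an L position)
n=15: W (go to 11, an L position)
n=16: W (go to 11, an L position)
n=17: W (go to 9, an L position)
n=18: L (options 17(W), 14(W), 13(W), 10(W) are all W)
n=19: W (go to 18, an L position)
Reading off the rows marked L gives the requested list; there are 5 such values of n.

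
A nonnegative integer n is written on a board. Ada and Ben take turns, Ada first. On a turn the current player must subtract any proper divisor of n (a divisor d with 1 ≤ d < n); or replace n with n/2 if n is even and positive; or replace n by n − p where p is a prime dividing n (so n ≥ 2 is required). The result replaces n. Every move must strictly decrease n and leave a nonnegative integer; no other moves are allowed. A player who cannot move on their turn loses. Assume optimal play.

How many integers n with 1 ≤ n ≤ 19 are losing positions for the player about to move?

Positions with no move are L. A position that does have a move is losing for the player to move precisely when every available move leads to a winning position for the opponent. Fill in the labels:
n=0: no move → L
n=1: no move → L
n=2: can move to 0, which is L ⇒ W
n=3: can move to 0, which is L ⇒ W
n=4: moves to 2(W), 3(W); every one is W ⇒ L
n=5: can move to 0, which is L ⇒ W
n=6: can move to 4, which is L ⇒ W
n=7: can move to 0, which is L ⇒ W
n=8: can move to 4, which is L ⇒ W
n=9: moves to 6(W), 8(W); every one is W ⇒ L
n=10: can move to 9, which is L ⇒ W
n=11: can move to 0, which is L ⇒ W
n=12: can move to 9, which is L ⇒ W
n=13: can move to 0, which is L ⇒ W
n=14: moves to 7(W), 12(W), 13(W); every one is W ⇒ L
n=15: can move to 14, which is L ⇒ W
n=16: can move to 14, which is L ⇒ W
n=17: can move to 0, which is L ⇒ W
n=18: can move to 9, which is L ⇒ W
n=19: can move to 0, which is L ⇒ W
L entries with 1 ≤ n ≤ 19 (n=0 is outside the asked range and is not counted): n = 1, 4, 9, 14; that makes 4.

4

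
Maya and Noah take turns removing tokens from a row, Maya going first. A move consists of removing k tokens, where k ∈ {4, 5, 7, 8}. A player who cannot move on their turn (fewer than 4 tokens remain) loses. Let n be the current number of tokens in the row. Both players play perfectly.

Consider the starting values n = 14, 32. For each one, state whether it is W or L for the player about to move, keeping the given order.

14: L, 32: W

Label each position W (a win for the player to move) or L (a loss). A position with no legal move is L; any other position is W exactly when some move reaches an L, and L when every move reaches a W.
n=0: no move → L
n=1: no move → L
n=2: no move → L
n=3: no move → L
n=4: W (go to 0, an L position)
n=5: W (go to 1, an L position)
n=6: W (go to 2, an L position)
n=7: W (go to 3, an L position)
n=8: W (go to 3, an L position)
n=9: W (go to 2, an L position)
n=10: W (go to 3, an L position)
n=11: W (go to 3, an L position)
n=12: L (options 8(W), 7(W), 5(W), 4(W) are all W)
n=13: L (options 9(W), 8(W), 6(W), 5(W) are all W)
n=14: L (options 10(W), 9(W), 7(W), 6(W) are all W)
n=15: L (options 11(W), 10(W), 8(W), 7(W) are all W)
n=16: W (go to 12, an L position)
n=17: W (go to 13, an L position)
n=18: W (go to 14, an L position)
n=19: W (go to 15, an L position)
n=20: W (go to 15, an L position)
n=21: W (go to 14, an L position)
n=22: W (go to 15, an L position)
n=23: W (go to 15, an L position)
n=24: L (options 20(W), 19(W), 17(W), 16(W) are all W)
n=25: L (options 21(W), 20(W), 18(W), 17(W) are all W)
n=26: L (options 22(W), 21(W), 19(W), 18(W) are all W)
n=27: L (options 23(W), 22(W), 20(W), 19(W) are all W)
n=28: W (go to 24, an L position)
n=29: W (go to 25, an L position)
n=30: W (go to 26, an L position)
n=31: W (go to 27, an L position)
n=32: W (go to 27, an L position)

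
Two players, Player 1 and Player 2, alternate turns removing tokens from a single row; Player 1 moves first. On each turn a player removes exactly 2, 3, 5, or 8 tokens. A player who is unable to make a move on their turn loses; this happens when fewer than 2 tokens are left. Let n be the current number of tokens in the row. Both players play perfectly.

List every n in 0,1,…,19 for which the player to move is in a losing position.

Label each position W (a win for the player to move) or L (a loss). A position with no legal move is L; any other position is W exactly when some move reaches an L, and L when every move reaches a W.
n=0: no move → L
n=1: no move → L
n=2: →0(L), so W
n=3: →1(L), so W
n=4: →1(L), so W
n=5: →0(L), so W
n=6: →1(L), so W
n=7: →5(W), 4(W), 2(W) — all W, so L
n=8: →0(L), so W
n=9: →7(L), so W
n=10: →7(L), so W
n=11: →9(W), 8(W), 6(W), 3(W) — all W, so L
n=12: →7(L), so W
n=13: →11(L), so W
n=14: →11(L), so W
n=15: →7(L), so W
n=16: →11(L), so W
n=17: →15(W), 14(W), 12(W), 9(W) — all W, so L
n=18: →16(W), 15(W), 13(W), 10(W) — all W, so L
n=19: →17(L), so W
Reading off the rows marked L gives the requested list; there are 6 such values of n.

0, 1, 7, 11, 17, 18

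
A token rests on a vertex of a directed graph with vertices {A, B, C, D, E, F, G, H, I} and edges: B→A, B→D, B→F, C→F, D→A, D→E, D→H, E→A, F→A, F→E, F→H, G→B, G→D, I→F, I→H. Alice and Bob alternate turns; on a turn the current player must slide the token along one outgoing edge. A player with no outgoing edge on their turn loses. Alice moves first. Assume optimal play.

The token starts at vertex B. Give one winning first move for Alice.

Build the W/L table. Terminal = L. A non-terminal position is W if it has a move to some L; otherwise it is L.
Every edge goes from a vertex to one that appears earlier in the order A, H, E, D, F, B, C, I, G, so processing vertices in that order labels each vertex after all of its successors.
A: no outgoing edge → L
H: no outgoing edge → L
E: reaches L-position A → W
D: reaches L-position H → W
F: reaches L-position H → W
B: reaches L-position A → W
C: only reaches F(W), which is W → L
I: reaches L-position H → W
G: only reaches B(W), D(W), all W → L
From B, the L positions reachable in one move are: A.

Move to A.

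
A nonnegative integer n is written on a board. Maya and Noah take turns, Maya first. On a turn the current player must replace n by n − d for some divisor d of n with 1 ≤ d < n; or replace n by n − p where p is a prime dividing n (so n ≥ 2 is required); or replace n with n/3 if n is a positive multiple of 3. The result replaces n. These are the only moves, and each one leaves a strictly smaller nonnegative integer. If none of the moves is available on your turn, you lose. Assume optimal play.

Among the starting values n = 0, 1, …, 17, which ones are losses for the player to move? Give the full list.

Use the standard recursion: the mover loses at a terminal position; elsewhere, the mover wins exactly when some move hands the opponent an L position.
n=0: no move → L
n=1: no move → L
n=2: reaches L-position 0 → W
n=3: reaches L-position 0 → W
n=4: only reaches 2(W), 3(W), all W → L
n=5: reaches L-position 0 → W
n=6: reaches L-position 4 → W
n=7: reaches L-position 0 → W
n=8: reaches L-position 4 → W
n=9: only reaches 3(W), 6(W), 8(W), all W → L
n=10: reaches L-position 9 → W
n=11: reaches L-position 0 → W
n=12: reaches L-position 4 → W
n=13: reaches L-position 0 → W
n=14: only reaches 7(W), 12(W), 13(W), all W → L
n=15: reaches L-position 14 → W
n=16: reaches L-position 14 → W
n=17: reaches L-position 0 → W
The losing starting values of n are exactly the entries labelled L in this table (5 of them).

0, 1, 4, 9, 14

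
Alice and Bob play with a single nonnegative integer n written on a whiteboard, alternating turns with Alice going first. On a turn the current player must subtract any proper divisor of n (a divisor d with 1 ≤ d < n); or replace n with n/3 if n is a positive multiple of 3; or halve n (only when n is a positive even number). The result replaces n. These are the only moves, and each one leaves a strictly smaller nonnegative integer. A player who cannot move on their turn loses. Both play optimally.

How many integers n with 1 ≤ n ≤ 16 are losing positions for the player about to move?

Work bottom-up. With no move the player to move loses. Otherwise the position is W if at least one move leads to an L position for the opponent, and L if every move leads to a W.
n=0: no move → L
n=1: no move → L
n=2: W (go to 1, an L position)
n=3: W (go to 1, an L position)
n=4: L (options 2(W), 3(W) are all W)
n=5: W (go to 4, an L position)
n=6: W (go to 4, an L position)
n=7: L (sole option 6(W) is W)
n=8: W (go to 4, an L position)
n=9: L (options 3(W), 6(W), 8(W) are all W)
n=10: W (go to 9, an L position)
n=11: L (sole option 10(W) is W)
n=12: W (go to 4, an L position)
n=13: L (sole option 12(W) is W)
n=14: W (go to 7, an L position)
n=15: L (options 5(W), 10(W), 12(W), 14(W) are all W)
n=16: W (go to 15, an L position)
L entries with 1 ≤ n ≤ 16 (n=0 is outside the asked range and is not counted): n = 1, 4, 7, 9, 11, 13, 15; that makes 7.

7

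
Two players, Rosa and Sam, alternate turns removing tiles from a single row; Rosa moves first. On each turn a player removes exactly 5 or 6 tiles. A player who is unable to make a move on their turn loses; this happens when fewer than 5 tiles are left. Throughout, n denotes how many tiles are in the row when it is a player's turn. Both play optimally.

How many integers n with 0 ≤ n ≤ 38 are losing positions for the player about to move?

Work bottom-up. With no move the player to move loses. Otherwise the position is W if at least one move leads to an L position for the opponent, and L if every move leads to a W.
n=0: no move → L
n=1: no move → L
n=2: no move → L
n=3: no move → L
n=4: no move → L
n=5: W (go to 0, an L position)
n=6: W (go to 1, an L position)
n=7: W (go to 2, an L position)
n=8: W (go to 3, an L position)
n=9: W (go to 4, an L position)
n=10: W (go to 4, an L position)
n=11: L (options 6(W), 5(W) are all W)
n=12: L (options 7(W), 6(W) are all W)
n=13: L (options 8(W), 7(W) are all W)
n=14: L (options 9(W), 8(W) are all W)
n=15: L (options 10(W), 9(W) are all W)
n=16: W (go to 11, an L position)
n=17: W (go to 12, an L position)
n=18: W (go to 13, an L position)
n=19: W (go to 14, an L position)
n=20: W (go to 15, an L position)
n=21: W (go to 15, an L position)
n=22: L (options 17(W), 16(W) are all W)
n=23: L (options 18(W), 17(W) are all W)
n=24: L (options 19(W), 18(W) are all W)
n=25: L (options 20(W), 19(W) are all W)
n=26: L (options 21(W), 20(W) are all W)
n=27: W (go to 22, an L position)
n=28: W (go to 23, an L position)
n=29: W (go to 24, an L position)
n=30: W (go to 25, an L position)
n=31: W (go to 26, an L position)
n=32: W (go to 26, an L position)
n=33: L (options 28(W), 27(W) are all W)
n=34: L (options 29(W), 28(W) are all W)
n=35: L (options 30(W), 29(W) are all W)
n=36: L (options 31(W), 30(W) are all W)
n=37: L (options 32(W), 31(W) are all W)
n=38: W (go to 33, an L position)
L entries with 0 ≤ n ≤ 38: n = 0, 1, 2, 3, 4, 11, 12, 13, 14, 15, 22, 23, 24, 25, 26, 33, 34, 35, 36, 37; that makes 20.

20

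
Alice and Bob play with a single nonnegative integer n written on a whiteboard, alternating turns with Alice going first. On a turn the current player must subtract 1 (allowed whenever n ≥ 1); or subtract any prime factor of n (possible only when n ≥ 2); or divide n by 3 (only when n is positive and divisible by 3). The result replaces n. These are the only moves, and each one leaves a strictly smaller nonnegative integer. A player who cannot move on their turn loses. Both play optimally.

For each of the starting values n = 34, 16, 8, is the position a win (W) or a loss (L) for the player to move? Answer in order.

34: W, 16: W, 8: L

Classify positions by backward induction: terminal positions (no move available) are L. From any other position, the mover wins iff some move reaches an L.
n=0: no move → L
n=1: can move to 0, which is L ⇒ W
n=2: can move to 0, which is L ⇒ W
n=3: can move to 0, which is L ⇒ W
n=4: moves to 2(W), 3(W); every one is W ⇒ L
n=5: can move to 0, which is L ⇒ W
n=6: can move to 4, which is L ⇒ W
n=7: can move to 0, which is L ⇒ W
n=8: moves to 6(W), 7(W); every one is W ⇒ L
n=9: can move to 8, which is L ⇒ W
n=10: can move to 8, which is L ⇒ W
n=11: can move to 0, which is L ⇒ W
n=12: can move to 4, which is L ⇒ W
n=13: can move to 0, which is L ⇒ W
n=14: moves to 7(W), 12(W), 13(W); every one is W ⇒ L
n=15: can move to 14, which is L ⇒ W
n=16: can move to 14, which is L ⇒ W
n=17: can move to 0, which is L ⇒ W
n=18: moves to 6(W), 15(W), 16(W), 17(W); every one is W ⇒ L
n=19: can move to 0, which is L ⇒ W
n=20: can move to 18, which is L ⇒ W
n=21: can move to 14, which is L ⇒ W
n=22: moves to 11(W), 20(W), 21(W); every one is W ⇒ L
n=23: can move to 0, which is L ⇒ W
n=24: can move to 8, which is L ⇒ W
n=25: moves to 20(W), 24(W); every one is W ⇒ L
n=26: can move to 25, which is L ⇒ W
n=27: moves to 9(W), 24(W), 26(W); every one is W ⇒ L
n=28: can move to 27, which is L ⇒ W
n=29: can move to 0, which is L ⇒ W
n=30: can move to 25, which is L ⇒ W
n=31: can move to 0, which is L ⇒ W
n=32: moves to 30(W), 31(W); every one is W ⇒ L
n=33: can move to 22, which is L ⇒ W
n=34: can move to 32, which is L ⇒ W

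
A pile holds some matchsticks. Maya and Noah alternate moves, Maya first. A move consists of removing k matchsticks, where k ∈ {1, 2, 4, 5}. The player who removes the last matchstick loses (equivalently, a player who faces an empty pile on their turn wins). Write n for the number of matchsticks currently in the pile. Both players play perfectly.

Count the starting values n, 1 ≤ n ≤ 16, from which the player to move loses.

6

Use the standard recursion: the mover wins at a terminal position; elsewhere, the mover wins exactly when some move hands the opponent an L position.
n=0: no move; the opponent has just taken the last matchstick and therefore loses → W
n=1: the only move is to 0(W), a W ⇒ L
n=2: can move to 1, which is L ⇒ W
n=3: can move to 1, which is L ⇒ W
n=4: moves to 3(W), 2(W), 0(W); every one is W ⇒ L
n=5: can move to 4, which is L ⇒ W
n=6: can move to 4, which is L ⇒ W
n=7: moves to 6(W), 5(W), 3(W), 2(W); every one is W ⇒ L
n=8: can move to 7, which is L ⇒ W
n=9: can move to 7, which is L ⇒ W
n=10: moves to 9(W), 8(W), 6(W), 5(W); every one is W ⇒ L
n=11: can move to 10, which is L ⇒ W
n=12: can move to 10, which is L ⇒ W
n=13: moves to 12(W), 11(W), 9(W), 8(W); every one is W ⇒ L
n=14: can move to 13, which is L ⇒ W
n=15: can move to 13, which is L ⇒ W
n=16: moves to 15(W), 14(W), 12(W), 11(W); every one is W ⇒ L
L entries with 1 ≤ n ≤ 16 (the range starts at n=1): n = 1, 4, 7, 10, 13, 16; that makes 6.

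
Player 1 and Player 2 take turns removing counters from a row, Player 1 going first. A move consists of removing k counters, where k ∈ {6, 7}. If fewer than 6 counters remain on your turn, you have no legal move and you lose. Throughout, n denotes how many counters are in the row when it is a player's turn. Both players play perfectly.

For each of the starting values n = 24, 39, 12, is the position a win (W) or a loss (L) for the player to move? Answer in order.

Build the W/L table. Terminal = L. A non-terminal position is W if it has a move to some L; otherwise it is L.
n=0: no move → L
n=1: no move → L
n=2: no move → L
n=3: no move → L
n=4: no move → L
n=5: no move → L
n=6: can move to 0, which is L ⇒ W
n=7: can move to 1, which is L ⇒ W
n=8: can move to 2, which is L ⇒ W
n=9: can move to 3, which is L ⇒ W
n=10: can move to 4, which is L ⇒ W
n=11: can move to 5, which is L ⇒ W
n=12: can move to 5, which is L ⇒ W
n=13: moves to 7(W), 6(W); every one is W ⇒ L
n=14: moves to 8(W), 7(W); every one is W ⇒ L
n=15: moves to 9(W), 8(W); every one is W ⇒ L
n=16: moves to 10(W), 9(W); every one is W ⇒ L
n=17: moves to 11(W), 10(W); every one is W ⇒ L
n=18: moves to 12(W), 11(W); every one is W ⇒ L
n=19: can move to 13, which is L ⇒ W
n=20: can move to 14, which is L ⇒ W
n=21: can move to 15, which is L ⇒ W
n=22: can move to 16, which is L ⇒ W
n=23: can move to 17, which is L ⇒ W
n=24: can move to 18, which is L ⇒ W
n=25: can move to 18, which is L ⇒ W
n=26: moves to 20(W), 19(W); every one is W ⇒ L
n=27: moves to 21(W), 20(W); every one is W ⇒ L
n=28: moves to 22(W), 21(W); every one is W ⇒ L
n=29: moves to 23(W), 22(W); every one is W ⇒ L
n=30: moves to 24(W), 23(W); every one is W ⇒ L
n=31: moves to 25(W), 24(W); every one is W ⇒ L
n=32: can move to 26, which is L ⇒ W
n=33: can move to 27, which is L ⇒ W
n=34: can move to 28, which is L ⇒ W
n=35: can move to 29, which is L ⇒ W
n=36: can move to 30, which is L ⇒ W
n=37: can move to 31, which is L ⇒ W
n=38: can move to 31, which is L ⇒ W
n=39: moves to 33(W), 32(W); every one is W ⇒ L

24: W, 39: L, 12: W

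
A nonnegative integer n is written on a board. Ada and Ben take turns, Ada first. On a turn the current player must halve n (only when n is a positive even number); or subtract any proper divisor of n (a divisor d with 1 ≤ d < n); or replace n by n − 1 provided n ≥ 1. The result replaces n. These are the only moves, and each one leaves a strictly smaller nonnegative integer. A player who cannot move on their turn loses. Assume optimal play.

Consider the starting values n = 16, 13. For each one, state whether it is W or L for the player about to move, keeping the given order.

Label each position W (a win for the player to move) or L (a loss). A position with no legal move is L; any other position is W exactly when some move reaches an L, and L when every move reaches a W.
n=0: no move → L
n=1: W (go to 0, an L position)
n=2: L (sole option 1(W) is W)
n=3: W (go to 2, an L position)
n=4: W (go to 2, an L position)
n=5: L (sole option 4(W) is W)
n=6: W (go to 5, an L position)
n=7: L (sole option 6(W) is W)
n=8: W (go to 7, an L position)
n=9: L (options 6(W), 8(W) are all W)
n=10: W (go to 5, an L position)
n=11: L (sole option 10(W) is W)
n=12: W (go to 9, an L position)
n=13: L (sole option 12(W) is W)
n=14: W (go to 7, an L position)
n=15: L (options 10(W), 12(W), 14(W) are all W)
n=16: W (go to 15, an L position)

16: W, 13: L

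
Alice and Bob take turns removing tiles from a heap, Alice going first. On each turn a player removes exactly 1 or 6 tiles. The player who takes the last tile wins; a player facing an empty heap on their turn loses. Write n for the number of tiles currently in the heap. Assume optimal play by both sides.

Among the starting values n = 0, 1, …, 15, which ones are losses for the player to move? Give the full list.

0, 2, 4, 7, 9, 11, 14

Positions with no move are L. A position that does have a move is losing for the player to move precisely when every available move leads to a winning position for the opponent. Fill in the labels:
n=0: no move → L
n=1: reaches L-position 0 → W
n=2: only reaches 1(W), which is W → L
n=3: reaches L-position 2 → W
n=4: only reaches 3(W), which is W → L
n=5: reaches L-position 4 → W
n=6: reaches L-position 0 → W
n=7: only reaches 6(W), 1(W), all W → L
n=8: reaches L-position 7 → W
n=9: only reaches 8(W), 3(W), all W → L
n=10: reaches L-position 9 → W
n=11: only reaches 10(W), 5(W), all W → L
n=12: reaches L-position 11 → W
n=13: reaches L-position 7 → W
n=14: only reaches 13(W), 8(W), all W → L
n=15: reaches L-position 14 → W
Reading off the rows marked L gives the requested list; there are 7 such values of n.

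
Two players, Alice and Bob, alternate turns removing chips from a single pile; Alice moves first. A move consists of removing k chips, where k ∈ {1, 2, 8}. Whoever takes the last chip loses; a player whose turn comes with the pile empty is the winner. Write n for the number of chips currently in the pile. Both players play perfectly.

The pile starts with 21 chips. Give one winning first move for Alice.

Classify positions by backward induction: terminal positions (no move available) are W. From any other position, the mover wins iff some move reaches an L.
n=0: no move; the opponent has just taken the last chip and therefore loses → W
n=1: →0(W) only, which is W, so L
n=2: →1(L), so W
n=3: →1(L), so W
n=4: →3(W), 2(W) — all W, so L
n=5: →4(L), so W
n=6: →4(L), so W
n=7: →6(W), 5(W) — all W, so L
n=8: →7(L), so W
n=9: →7(L), so W
n=10: →9(W), 8(W), 2(W) — all W, so L
n=11: →10(L), so W
n=12: →10(L), so W
n=13: →12(W), 11(W), 5(W) — all W, so L
n=14: →13(L), so W
n=15: →13(L), so W
n=16: →15(W), 14(W), 8(W) — all W, so L
n=17: →16(L), so W
n=18: →16(L), so W
n=19: →18(W), 17(W), 11(W) — all W, so L
n=20: →19(L), so W
n=21: →19(L), so W
From 21, the L positions reachable in one move are: 19, 13. Any move reaching one of these is winning.

Remove 2, leaving 19.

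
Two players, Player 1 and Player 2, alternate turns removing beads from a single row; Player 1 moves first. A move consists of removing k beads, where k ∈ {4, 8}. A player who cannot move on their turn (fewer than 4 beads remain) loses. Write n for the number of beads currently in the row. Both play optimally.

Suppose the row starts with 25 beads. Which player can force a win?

Label each position W (a win for the player to move) or L (a loss). A position with no legal move is L; any other position is W exactly when some move reaches an L, and L when every move reaches a W.
n=0: no move → L
n=1: no move → L
n=2: no move → L
n=3: no move → L
n=4: →0(L), so W
n=5: →1(L), so W
n=6: →2(L), so W
n=7: →3(L), so W
n=8: →0(L), so W
n=9: →1(L), so W
n=10: →2(L), so W
n=11: →3(L), so W
n=12: →8(W), 4(W) — all W, so L
n=13: →9(W), 5(W) — all W, so L
n=14: →10(W), 6(W) — all W, so L
n=15: →11(W), 7(W) — all W, so L
n=16: →12(L), so W
n=17: →13(L), so W
n=18: →14(L), so W
n=19: →15(L), so W
n=20: →12(L), so W
n=21: →13(L), so W
n=22: →14(L), so W
n=23: →15(L), so W
n=24: →20(W), 16(W) — all W, so L
n=25: →21(W), 17(W) — all W, so L
Every move from 25 reaches a W position, so the mover loses.

Player 2 wins.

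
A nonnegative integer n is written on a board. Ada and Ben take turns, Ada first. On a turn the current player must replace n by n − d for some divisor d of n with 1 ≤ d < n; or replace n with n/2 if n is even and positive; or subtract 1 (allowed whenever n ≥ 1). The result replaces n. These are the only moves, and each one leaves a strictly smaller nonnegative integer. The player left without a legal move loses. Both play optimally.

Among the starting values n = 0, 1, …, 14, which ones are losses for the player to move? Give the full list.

0, 2, 5, 7, 9, 11, 13

Compute win/loss labels from the base case upward. A position with no move is L. Any other position is W if it can reach an L in one move, else L.
n=0: no move → L
n=1: can move to 0, which is L ⇒ W
n=2: the only move is to 1(W), a W ⇒ L
n=3: can move to 2, which is L ⇒ W
n=4: can move to 2, which is L ⇒ W
n=5: the only move is to 4(W), a W ⇒ L
n=6: can move to 5, which is L ⇒ W
n=7: the only move is to 6(W), a W ⇒ L
n=8: can move to 7, which is L ⇒ W
n=9: moves to 6(W), 8(W); every one is W ⇒ L
n=10: can move to 5, which is L ⇒ W
n=11: the only move is to 10(W), a W ⇒ L
n=12: can move to 9, which is L ⇒ W
n=13: the only move is to 12(W), a W ⇒ L
n=14: can move to 7, which is L ⇒ W
The losing starting values of n are exactly the entries labelled L in this table (7 of them).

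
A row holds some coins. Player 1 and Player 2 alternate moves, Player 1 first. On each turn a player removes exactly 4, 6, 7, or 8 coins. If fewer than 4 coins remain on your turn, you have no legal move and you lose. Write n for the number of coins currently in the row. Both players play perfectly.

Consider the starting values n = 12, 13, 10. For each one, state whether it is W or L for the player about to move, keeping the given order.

Use the standard recursion: the mover loses at a terminal position; elsewhere, the mover wins exactly when some move hands the opponent an L position.
n=0: no move → L
n=1: no move → L
n=2: no move → L
n=3: no move → L
n=4: reaches L-position 0 → W
n=5: reaches L-position 1 → W
n=6: reaches L-position 2 → W
n=7: reaches L-position 3 → W
n=8: reaches L-position 2 → W
n=9: reaches L-position 3 → W
n=10: reaches L-position 3 → W
n=11: reaches L-position 3 → W
n=12: only reaches 8(W), 6(W), 5(W), 4(W), all W → L
n=13: only reaches 9(W), 7(W), 6(W), 5(W), all W → L

12: L, 13: L, 10: W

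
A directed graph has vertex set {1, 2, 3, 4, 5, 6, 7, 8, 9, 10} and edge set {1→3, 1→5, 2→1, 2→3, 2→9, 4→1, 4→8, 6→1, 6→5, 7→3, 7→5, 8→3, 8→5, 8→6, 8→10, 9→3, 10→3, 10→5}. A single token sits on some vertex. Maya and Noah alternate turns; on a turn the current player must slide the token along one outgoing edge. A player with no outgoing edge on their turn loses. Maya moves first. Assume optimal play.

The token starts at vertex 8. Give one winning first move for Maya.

Compute win/loss labels from the base case upward. A position with no move is L. Any other position is W if it can reach an L in one move, else L.
Every edge goes from a vertex to one that appears earlier in the order 3, 5, 10, 1, 6, 9, 8, 2, 7, 4, so processing vertices in that order labels each vertex after all of its successors.
3: no outgoing edge → L
5: no outgoing edge → L
10: reaches L-position 5 → W
1: reaches L-position 5 → W
6: reaches L-position 5 → W
9: reaches L-position 3 → W
8: reaches L-position 5 → W
2: reaches L-position 3 → W
7: reaches L-position 5 → W
4: only reaches 8(W), 1(W), all W → L
From 8, the L positions reachable in one move are: 5, 3. Any move reaching one of these is winning.

Move to 5.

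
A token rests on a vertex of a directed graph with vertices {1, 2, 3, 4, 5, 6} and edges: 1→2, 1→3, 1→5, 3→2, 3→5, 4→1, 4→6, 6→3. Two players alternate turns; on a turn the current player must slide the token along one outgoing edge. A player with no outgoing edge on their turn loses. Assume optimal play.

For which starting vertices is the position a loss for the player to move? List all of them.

2, 5, 6

Classify positions by backward induction: terminal positions (no move available) are L. From any other position, the mover wins iff some move reaches an L.
Every edge goes from a vertex to one that appears earlier in the order 5, 2, 3, 1, 6, 4, so processing vertices in that order labels each vertex after all of its successors.
5: no outgoing edge → L
2: no outgoing edge → L
3: →2(L), so W
1: →2(L), so W
6: →3(W) only, which is W, so L
4: →6(L), so W
Reading off the rows marked L gives the requested list; there are 3 such vertices.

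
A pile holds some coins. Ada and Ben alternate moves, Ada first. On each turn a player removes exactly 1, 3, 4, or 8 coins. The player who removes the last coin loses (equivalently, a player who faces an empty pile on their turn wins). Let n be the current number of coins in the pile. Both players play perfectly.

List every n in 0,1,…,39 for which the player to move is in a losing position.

1, 3, 8, 10, 15, 17, 22, 24, 29, 31, 36, 38

Positions with no move are W. A position that does have a move is losing for the player to move precisely when every available move leads to a winning position for the opponent. Fill in the labels:
n=0: no move; the opponent has just taken the last coin and therefore loses → W
n=1: the only move is to 0(W), a W ⇒ L
n=2: can move to 1, which is L ⇒ W
n=3: moves to 2(W), 0(W); every one is W ⇒ L
n=4: can move to 3, which is L ⇒ W
n=5: can move to 1, which is L ⇒ W
n=6: can move to 3, which is L ⇒ W
n=7: can move to 3, which is L ⇒ W
n=8: moves to 7(W), 5(W), 4(W), 0(W); every one is W ⇒ L
n=9: can move to 8, which is L ⇒ W
n=10: moves to 9(W), 7(W), 6(W), 2(W); every one is W ⇒ L
n=11: can move to 10, which is L ⇒ W
n=12: can move to 8, which is L ⇒ W
n=13: can move to 10, which is L ⇒ W
n=14: can move to 10, which is L ⇒ W
n=15: moves to 14(W), 12(W), 11(W), 7(W); every one is W ⇒ L
n=16: can move to 15, which is L ⇒ W
n=17: moves to 16(W), 14(W), 13(W), 9(W); every one is W ⇒ L
n=18: can move to 17, which is L ⇒ W
n=19: can move to 15, which is L ⇒ W
n=20: can move to 17, which is L ⇒ W
n=21: can move to 17, which is L ⇒ W
n=22: moves to 21(W), 19(W), 18(W), 14(W); every one is W ⇒ L
n=23: can move to 22, which is L ⇒ W
n=24: moves to 23(W), 21(W), 20(W), 16(W); every one is W ⇒ L
n=25: can move to 24, which is L ⇒ W
n=26: can move to 22, which is L ⇒ W
n=27: can move to 24, which is L ⇒ W
n=28: can move to 24, which is L ⇒ W
n=29: moves to 28(W), 26(W), 25(W), 21(W); every one is W ⇒ L
n=30: can move to 29, which is L ⇒ W
n=31: moves to 30(W), 28(W), 27(W), 23(W); every one is W ⇒ L
n=32: can move to 31, which is L ⇒ W
n=33: can move to 29, which is L ⇒ W
n=34: can move to 31, which is L ⇒ W
n=35: can move to 31, which is L ⇒ W
n=36: moves to 35(W), 33(W), 32(W), 28(W); every one is W ⇒ L
n=37: can move to 36, which is L ⇒ W
n=38: moves to 37(W), 35(W), 34(W), 30(W); every one is W ⇒ L
n=39: can move to 38, which is L ⇒ W
Reading off the rows marked L gives the requested list; there are 12 such values of n.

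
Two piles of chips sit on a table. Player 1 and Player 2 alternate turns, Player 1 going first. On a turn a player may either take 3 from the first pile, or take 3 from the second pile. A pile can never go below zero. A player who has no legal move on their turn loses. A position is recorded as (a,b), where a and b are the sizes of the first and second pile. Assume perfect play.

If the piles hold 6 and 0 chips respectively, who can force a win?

Build the W/L table. Terminal = L. A non-terminal position is W if it has a move to some L; otherwise it is L.
No move ever increases a pile, so every position that can arise here has a ≤ 6 and b ≤ 0; it is enough to label the cells with 0 ≤ a ≤ 6 and 0 ≤ b ≤ 0.
Every move lowers a or b (never raises either), so fill the grid row by row in increasing a, and left to right within a row: each cell's successors are then already labelled.
      b=0
a=0:    L
a=1:    L
a=2:    L
a=3:    W
a=4:    W
a=5:    W
a=6:    L
Cells with no legal move (terminal, hence L): (0,0), (1,0), (2,0).
The remaining L cells, each justified by listing all of its moves:
(6,0): the only move is to (3,0)(W), a W ⇒ L
Every other cell has at least one move into one of the L cells above, so it is W.
Every move from (6,0) reaches a W position, so the mover loses.

Player 2 wins.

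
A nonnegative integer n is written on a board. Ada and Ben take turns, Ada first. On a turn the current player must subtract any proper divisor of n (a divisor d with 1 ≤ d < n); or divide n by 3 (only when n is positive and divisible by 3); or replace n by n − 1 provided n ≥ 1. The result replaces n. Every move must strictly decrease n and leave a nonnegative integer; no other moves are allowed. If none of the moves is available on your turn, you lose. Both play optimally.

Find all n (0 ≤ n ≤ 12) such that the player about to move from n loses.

Work bottom-up. With no move the player to move loses. Otherwise the position is W if at least one move leads to an L position for the opponent, and L if every move leads to a W.
n=0: no move → L
n=1: W (go to 0, an L position)
n=2: L (sole option 1(W) is W)
n=3: W (go to 2, an L position)
n=4: W (go to 2, an L position)
n=5: L (sole option 4(W) is W)
n=6: W (go to 2, an L position)
n=7: L (sole option 6(W) is W)
n=8: W (go to 7, an L position)
n=9: L (options 3(W), 6(W), 8(W) are all W)
n=10: W (go to 5, an L position)
n=11: L (sole option 10(W) is W)
n=12: W (go to 9, an L position)
Reading off the rows marked L gives the requested list; there are 6 such values of n.

0, 2, 5, 7, 9, 11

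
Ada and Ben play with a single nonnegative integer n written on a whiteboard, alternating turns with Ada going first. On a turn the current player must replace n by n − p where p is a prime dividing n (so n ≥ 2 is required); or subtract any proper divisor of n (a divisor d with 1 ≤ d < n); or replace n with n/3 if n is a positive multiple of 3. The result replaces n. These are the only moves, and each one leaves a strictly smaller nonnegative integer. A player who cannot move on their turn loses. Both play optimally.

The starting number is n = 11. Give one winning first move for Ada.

Move to 0.

Work bottom-up. With no move the player to move loses. Otherwise the position is W if at least one move leads to an L position for the opponent, and L if every move leads to a W.
n=0: no move → L
n=1: no move → L
n=2: reaches L-position 0 → W
n=3: reaches L-position 0 → W
n=4: only reaches 2(W), 3(W), all W → L
n=5: reaches L-position 0 → W
n=6: reaches L-position 4 → W
n=7: reaches L-position 0 → W
n=8: reaches L-position 4 → W
n=9: only reaches 3(W), 6(W), 8(W), all W → L
n=10: reaches L-position 9 → W
n=11: reaches L-position 0 → W
From 11, the L positions reachable in one move are: 0.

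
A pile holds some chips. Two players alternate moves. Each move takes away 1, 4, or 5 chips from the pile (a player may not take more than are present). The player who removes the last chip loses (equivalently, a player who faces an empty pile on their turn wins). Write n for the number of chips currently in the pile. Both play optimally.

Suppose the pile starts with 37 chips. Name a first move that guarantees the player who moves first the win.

Remove 4, leaving 33.

Build the W/L table. Terminal = W. A non-terminal position is W if it has a move to some L; otherwise it is L.
n=0: no move; the opponent has just taken the last chip and therefore loses → W
n=1: only reaches 0(W), which is W → L
n=2: reaches L-position 1 → W
n=3: only reaches 2(W), which is W → L
n=4: reaches L-position 3 → W
n=5: reaches L-position 1 → W
n=6: reaches L-position 1 → W
n=7: reaches L-position 3 → W
n=8: reaches L-position 3 → W
n=9: only reaches 8(W), 5(W), 4(W), all W → L
n=10: reaches L-position 9 → W
n=11: only reaches 10(W), 7(W), 6(W), all W → L
n=12: reaches L-position 11 → W
n=13: reaches L-position 9 → W
n=14: reaches L-position 9 → W
n=15: reaches L-position 11 → W
n=16: reaches L-position 11 → W
n=17: only reaches 16(W), 13(W), 12(W), all W → L
n=18: reaches L-position 17 → W
n=19: only reaches 18(W), 15(W), 14(W), all W → L
n=20: reaches L-position 19 → W
n=21: reaches L-position 17 → W
n=22: reaches L-position 17 → W
n=23: reaches L-position 19 → W
n=24: reaches L-position 19 → W
n=25: only reaches 24(W), 21(W), 20(W), all W → L
n=26: reaches L-position 25 → W
n=27: only reaches 26(W), 23(W), 22(W), all W → L
n=28: reaches L-position 27 → W
n=29: reaches L-position 25 → W
n=30: reaches L-position 25 → W
n=31: reaches L-position 27 → W
n=32: reaches L-position 27 → W
n=33: only reaches 32(W), 29(W), 28(W), all W → L
n=34: reaches L-position 33 → W
n=35: only reaches 34(W), 31(W), 30(W), all W → L
n=36: reaches L-position 35 → W
n=37: reaches L-position 33 → W
From 37, the L positions reachable in one move are: 33.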